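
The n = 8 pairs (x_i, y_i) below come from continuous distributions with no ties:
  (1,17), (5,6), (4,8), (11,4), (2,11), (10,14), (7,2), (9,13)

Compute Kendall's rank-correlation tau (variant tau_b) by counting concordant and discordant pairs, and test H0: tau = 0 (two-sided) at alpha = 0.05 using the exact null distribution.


Step 1: Enumerate the 28 unordered pairs (i,j) with i<j and classify each by sign(x_j-x_i) * sign(y_j-y_i).
  (1,2):dx=+4,dy=-11->D; (1,3):dx=+3,dy=-9->D; (1,4):dx=+10,dy=-13->D; (1,5):dx=+1,dy=-6->D
  (1,6):dx=+9,dy=-3->D; (1,7):dx=+6,dy=-15->D; (1,8):dx=+8,dy=-4->D; (2,3):dx=-1,dy=+2->D
  (2,4):dx=+6,dy=-2->D; (2,5):dx=-3,dy=+5->D; (2,6):dx=+5,dy=+8->C; (2,7):dx=+2,dy=-4->D
  (2,8):dx=+4,dy=+7->C; (3,4):dx=+7,dy=-4->D; (3,5):dx=-2,dy=+3->D; (3,6):dx=+6,dy=+6->C
  (3,7):dx=+3,dy=-6->D; (3,8):dx=+5,dy=+5->C; (4,5):dx=-9,dy=+7->D; (4,6):dx=-1,dy=+10->D
  (4,7):dx=-4,dy=-2->C; (4,8):dx=-2,dy=+9->D; (5,6):dx=+8,dy=+3->C; (5,7):dx=+5,dy=-9->D
  (5,8):dx=+7,dy=+2->C; (6,7):dx=-3,dy=-12->C; (6,8):dx=-1,dy=-1->C; (7,8):dx=+2,dy=+11->C
Step 2: C = 10, D = 18, total pairs = 28.
Step 3: tau = (C - D)/(n(n-1)/2) = (10 - 18)/28 = -0.285714.
Step 4: Exact two-sided p-value (enumerate n! = 40320 permutations of y under H0): p = 0.398760.
Step 5: alpha = 0.05. fail to reject H0.

tau_b = -0.2857 (C=10, D=18), p = 0.398760, fail to reject H0.


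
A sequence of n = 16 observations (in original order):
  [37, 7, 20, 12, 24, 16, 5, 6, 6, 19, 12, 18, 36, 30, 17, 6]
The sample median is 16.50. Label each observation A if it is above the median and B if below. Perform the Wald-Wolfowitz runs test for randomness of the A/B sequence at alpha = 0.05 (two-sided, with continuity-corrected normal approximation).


Step 1: Compute median = 16.50; label A = above, B = below.
Labels in order: ABABABBBBABAAAAB  (n_A = 8, n_B = 8)
Step 2: Count runs R = 10.
Step 3: Under H0 (random ordering), E[R] = 2*n_A*n_B/(n_A+n_B) + 1 = 2*8*8/16 + 1 = 9.0000.
        Var[R] = 2*n_A*n_B*(2*n_A*n_B - n_A - n_B) / ((n_A+n_B)^2 * (n_A+n_B-1)) = 14336/3840 = 3.7333.
        SD[R] = 1.9322.
Step 4: Continuity-corrected z = (R - 0.5 - E[R]) / SD[R] = (10 - 0.5 - 9.0000) / 1.9322 = 0.2588.
Step 5: Two-sided p-value via normal approximation = 2*(1 - Phi(|z|)) = 0.795809.
Step 6: alpha = 0.05. fail to reject H0.

R = 10, z = 0.2588, p = 0.795809, fail to reject H0.


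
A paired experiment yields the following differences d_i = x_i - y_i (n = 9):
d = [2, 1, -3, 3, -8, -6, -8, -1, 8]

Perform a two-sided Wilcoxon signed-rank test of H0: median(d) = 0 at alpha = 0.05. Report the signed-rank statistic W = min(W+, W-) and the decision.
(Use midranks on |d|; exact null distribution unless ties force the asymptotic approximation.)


Step 1: Drop any zero differences (none here) and take |d_i|.
|d| = [2, 1, 3, 3, 8, 6, 8, 1, 8]
Step 2: Midrank |d_i| (ties get averaged ranks).
ranks: |2|->3, |1|->1.5, |3|->4.5, |3|->4.5, |8|->8, |6|->6, |8|->8, |1|->1.5, |8|->8
Step 3: Attach original signs; sum ranks with positive sign and with negative sign.
W+ = 3 + 1.5 + 4.5 + 8 = 17
W- = 4.5 + 8 + 6 + 8 + 1.5 = 28
(Check: W+ + W- = 45 should equal n(n+1)/2 = 45.)
Step 4: Test statistic W = min(W+, W-) = 17.
Step 5: Ties in |d|, so use the tie-corrected normal approximation.
        E[W] = n(n+1)/4 = 9*10/4 = 22.5.
        Tie groups: |d|=1 (t=2), |d|=3 (t=2), |d|=8 (t=3); sum(t^3 - t) = 36.
        Var[W] = n(n+1)(2n+1)/24 - sum(t^3-t)/48 = 1710/24 - 36/48 = 70.5.
        z = (W - E[W]) / sqrt(Var[W]) = (17 - 22.5) / 8.3964 = -0.6550.
        Two-sided p = 2*Phi(z) = 0.512442.
Step 6: alpha = 0.05. fail to reject H0.

W+ = 17, W- = 28, W = min = 17, p = 0.512442, fail to reject H0.


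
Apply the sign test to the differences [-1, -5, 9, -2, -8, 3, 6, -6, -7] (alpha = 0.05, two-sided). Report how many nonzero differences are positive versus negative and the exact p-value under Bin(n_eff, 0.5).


Step 1: Discard zero differences. Original n = 9; n_eff = number of nonzero differences = 9.
Nonzero differences (with sign): -1, -5, +9, -2, -8, +3, +6, -6, -7
Step 2: Count signs: positive = 3, negative = 6.
Step 3: Under H0: P(positive) = 0.5, so the number of positives S ~ Bin(9, 0.5).
Step 4: Two-sided exact p-value = sum of Bin(9,0.5) probabilities at or below the observed probability = 0.507812.
Step 5: alpha = 0.05. fail to reject H0.

n_eff = 9, pos = 3, neg = 6, p = 0.507812, fail to reject H0.


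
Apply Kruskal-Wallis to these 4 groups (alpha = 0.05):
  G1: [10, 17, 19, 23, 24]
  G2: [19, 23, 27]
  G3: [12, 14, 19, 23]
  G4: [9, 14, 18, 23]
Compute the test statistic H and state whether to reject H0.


Step 1: Combine all N = 16 observations and assign midranks.
sorted (value, group, rank): (9,G4,1), (10,G1,2), (12,G3,3), (14,G3,4.5), (14,G4,4.5), (17,G1,6), (18,G4,7), (19,G1,9), (19,G2,9), (19,G3,9), (23,G1,12.5), (23,G2,12.5), (23,G3,12.5), (23,G4,12.5), (24,G1,15), (27,G2,16)
Step 2: Sum ranks within each group.
R_1 = 44.5 (n_1 = 5)
R_2 = 37.5 (n_2 = 3)
R_3 = 29 (n_3 = 4)
R_4 = 25 (n_4 = 4)
Step 3: H = 12/(N(N+1)) * sum(R_i^2/n_i) - 3(N+1)
     = 12/(16*17) * (44.5^2/5 + 37.5^2/3 + 29^2/4 + 25^2/4) - 3*17
     = 0.044118 * 1231.3 - 51
     = 3.322059.
Step 4: Ties present; correction factor C = 1 - 90/(16^3 - 16) = 0.977941. Corrected H = 3.322059 / 0.977941 = 3.396992.
Step 5: Under H0, H ~ chi^2(3); p-value = 0.334370.
Step 6: alpha = 0.05. fail to reject H0.

H = 3.3970, df = 3, p = 0.334370, fail to reject H0.


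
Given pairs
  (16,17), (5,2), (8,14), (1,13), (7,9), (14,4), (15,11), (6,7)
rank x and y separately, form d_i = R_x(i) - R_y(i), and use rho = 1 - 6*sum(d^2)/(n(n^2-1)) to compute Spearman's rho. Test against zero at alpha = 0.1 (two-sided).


Step 1: Rank x and y separately (midranks; no ties here).
rank(x): 16->8, 5->2, 8->5, 1->1, 7->4, 14->6, 15->7, 6->3
rank(y): 17->8, 2->1, 14->7, 13->6, 9->4, 4->2, 11->5, 7->3
Step 2: d_i = R_x(i) - R_y(i); compute d_i^2.
  (8-8)^2=0, (2-1)^2=1, (5-7)^2=4, (1-6)^2=25, (4-4)^2=0, (6-2)^2=16, (7-5)^2=4, (3-3)^2=0
sum(d^2) = 50.
Step 3: rho = 1 - 6*50 / (8*(8^2 - 1)) = 1 - 300/504 = 0.404762.
Step 4: Under H0, t = rho * sqrt((n-2)/(1-rho^2)) = 1.0842 ~ t(6).
Step 5: Two-sided p-value from the t-distribution with 6 df = 0.319889.
Step 6: alpha = 0.1. fail to reject H0.

rho = 0.4048, p = 0.319889, fail to reject H0 at alpha = 0.1.


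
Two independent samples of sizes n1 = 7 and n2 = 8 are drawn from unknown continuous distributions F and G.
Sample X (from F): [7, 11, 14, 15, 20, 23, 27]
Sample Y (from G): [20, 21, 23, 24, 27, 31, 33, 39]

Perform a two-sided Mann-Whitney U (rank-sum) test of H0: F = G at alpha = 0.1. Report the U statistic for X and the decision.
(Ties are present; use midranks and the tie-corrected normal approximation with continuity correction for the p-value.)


Step 1: Combine and sort all 15 observations; assign midranks.
sorted (value, group): (7,X), (11,X), (14,X), (15,X), (20,X), (20,Y), (21,Y), (23,X), (23,Y), (24,Y), (27,X), (27,Y), (31,Y), (33,Y), (39,Y)
ranks: 7->1, 11->2, 14->3, 15->4, 20->5.5, 20->5.5, 21->7, 23->8.5, 23->8.5, 24->10, 27->11.5, 27->11.5, 31->13, 33->14, 39->15
Step 2: Rank sum for X: R1 = 1 + 2 + 3 + 4 + 5.5 + 8.5 + 11.5 = 35.5.
Step 3: U_X = R1 - n1(n1+1)/2 = 35.5 - 7*8/2 = 35.5 - 28 = 7.5.
       U_Y = n1*n2 - U_X = 56 - 7.5 = 48.5.
Step 4: Ties are present, so use the tie-corrected normal approximation (with continuity correction) for the p-value.
Step 5: p-value = 0.020299; compare to alpha = 0.1. reject H0.

U_X = 7.5, p = 0.020299, reject H0 at alpha = 0.1.


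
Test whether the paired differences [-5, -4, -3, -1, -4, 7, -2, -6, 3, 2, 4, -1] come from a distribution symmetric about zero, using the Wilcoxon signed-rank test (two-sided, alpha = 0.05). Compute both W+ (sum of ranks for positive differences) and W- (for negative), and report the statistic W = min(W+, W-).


Step 1: Drop any zero differences (none here) and take |d_i|.
|d| = [5, 4, 3, 1, 4, 7, 2, 6, 3, 2, 4, 1]
Step 2: Midrank |d_i| (ties get averaged ranks).
ranks: |5|->10, |4|->8, |3|->5.5, |1|->1.5, |4|->8, |7|->12, |2|->3.5, |6|->11, |3|->5.5, |2|->3.5, |4|->8, |1|->1.5
Step 3: Attach original signs; sum ranks with positive sign and with negative sign.
W+ = 12 + 5.5 + 3.5 + 8 = 29
W- = 10 + 8 + 5.5 + 1.5 + 8 + 3.5 + 11 + 1.5 = 49
(Check: W+ + W- = 78 should equal n(n+1)/2 = 78.)
Step 4: Test statistic W = min(W+, W-) = 29.
Step 5: Ties in |d|, so use the tie-corrected normal approximation.
        E[W] = n(n+1)/4 = 12*13/4 = 39.
        Tie groups: |d|=1 (t=2), |d|=2 (t=2), |d|=3 (t=2), |d|=4 (t=3); sum(t^3 - t) = 42.
        Var[W] = n(n+1)(2n+1)/24 - sum(t^3-t)/48 = 3900/24 - 42/48 = 161.625.
        z = (W - E[W]) / sqrt(Var[W]) = (29 - 39) / 12.7132 = -0.7866.
        Two-sided p = 2*Phi(z) = 0.431525.
Step 6: alpha = 0.05. fail to reject H0.

W+ = 29, W- = 49, W = min = 29, p = 0.431525, fail to reject H0.


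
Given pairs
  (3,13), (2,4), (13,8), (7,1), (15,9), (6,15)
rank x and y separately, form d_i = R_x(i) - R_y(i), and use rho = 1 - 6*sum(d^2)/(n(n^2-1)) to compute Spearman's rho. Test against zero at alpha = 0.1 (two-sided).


Step 1: Rank x and y separately (midranks; no ties here).
rank(x): 3->2, 2->1, 13->5, 7->4, 15->6, 6->3
rank(y): 13->5, 4->2, 8->3, 1->1, 9->4, 15->6
Step 2: d_i = R_x(i) - R_y(i); compute d_i^2.
  (2-5)^2=9, (1-2)^2=1, (5-3)^2=4, (4-1)^2=9, (6-4)^2=4, (3-6)^2=9
sum(d^2) = 36.
Step 3: rho = 1 - 6*36 / (6*(6^2 - 1)) = 1 - 216/210 = -0.028571.
Step 4: Under H0, t = rho * sqrt((n-2)/(1-rho^2)) = -0.0572 ~ t(4).
Step 5: Two-sided p-value from the t-distribution with 4 df = 0.957155.
Step 6: alpha = 0.1. fail to reject H0.

rho = -0.0286, p = 0.957155, fail to reject H0 at alpha = 0.1.


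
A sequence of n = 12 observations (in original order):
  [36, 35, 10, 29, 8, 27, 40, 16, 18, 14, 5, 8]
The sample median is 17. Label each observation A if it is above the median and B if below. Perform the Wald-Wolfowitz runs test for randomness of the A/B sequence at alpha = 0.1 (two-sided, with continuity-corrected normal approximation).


Step 1: Compute median = 17; label A = above, B = below.
Labels in order: AABABAABABBB  (n_A = 6, n_B = 6)
Step 2: Count runs R = 8.
Step 3: Under H0 (random ordering), E[R] = 2*n_A*n_B/(n_A+n_B) + 1 = 2*6*6/12 + 1 = 7.0000.
        Var[R] = 2*n_A*n_B*(2*n_A*n_B - n_A - n_B) / ((n_A+n_B)^2 * (n_A+n_B-1)) = 4320/1584 = 2.7273.
        SD[R] = 1.6514.
Step 4: Continuity-corrected z = (R - 0.5 - E[R]) / SD[R] = (8 - 0.5 - 7.0000) / 1.6514 = 0.3028.
Step 5: Two-sided p-value via normal approximation = 2*(1 - Phi(|z|)) = 0.762069.
Step 6: alpha = 0.1. fail to reject H0.

R = 8, z = 0.3028, p = 0.762069, fail to reject H0.


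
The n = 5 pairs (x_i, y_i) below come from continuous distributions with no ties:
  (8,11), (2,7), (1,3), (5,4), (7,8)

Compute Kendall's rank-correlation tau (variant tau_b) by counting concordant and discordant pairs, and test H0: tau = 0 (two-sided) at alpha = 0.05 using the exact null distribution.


Step 1: Enumerate the 10 unordered pairs (i,j) with i<j and classify each by sign(x_j-x_i) * sign(y_j-y_i).
  (1,2):dx=-6,dy=-4->C; (1,3):dx=-7,dy=-8->C; (1,4):dx=-3,dy=-7->C; (1,5):dx=-1,dy=-3->C
  (2,3):dx=-1,dy=-4->C; (2,4):dx=+3,dy=-3->D; (2,5):dx=+5,dy=+1->C; (3,4):dx=+4,dy=+1->C
  (3,5):dx=+6,dy=+5->C; (4,5):dx=+2,dy=+4->C
Step 2: C = 9, D = 1, total pairs = 10.
Step 3: tau = (C - D)/(n(n-1)/2) = (9 - 1)/10 = 0.800000.
Step 4: Exact two-sided p-value (enumerate n! = 120 permutations of y under H0): p = 0.083333.
Step 5: alpha = 0.05. fail to reject H0.

tau_b = 0.8000 (C=9, D=1), p = 0.083333, fail to reject H0.


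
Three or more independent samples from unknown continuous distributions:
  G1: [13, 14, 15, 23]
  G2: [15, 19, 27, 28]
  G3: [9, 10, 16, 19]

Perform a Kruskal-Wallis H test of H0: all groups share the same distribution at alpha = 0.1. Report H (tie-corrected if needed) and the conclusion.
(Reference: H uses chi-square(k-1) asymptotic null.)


Step 1: Combine all N = 12 observations and assign midranks.
sorted (value, group, rank): (9,G3,1), (10,G3,2), (13,G1,3), (14,G1,4), (15,G1,5.5), (15,G2,5.5), (16,G3,7), (19,G2,8.5), (19,G3,8.5), (23,G1,10), (27,G2,11), (28,G2,12)
Step 2: Sum ranks within each group.
R_1 = 22.5 (n_1 = 4)
R_2 = 37 (n_2 = 4)
R_3 = 18.5 (n_3 = 4)
Step 3: H = 12/(N(N+1)) * sum(R_i^2/n_i) - 3(N+1)
     = 12/(12*13) * (22.5^2/4 + 37^2/4 + 18.5^2/4) - 3*13
     = 0.076923 * 554.375 - 39
     = 3.644231.
Step 4: Ties present; correction factor C = 1 - 12/(12^3 - 12) = 0.993007. Corrected H = 3.644231 / 0.993007 = 3.669894.
Step 5: Under H0, H ~ chi^2(2); p-value = 0.159622.
Step 6: alpha = 0.1. fail to reject H0.

H = 3.6699, df = 2, p = 0.159622, fail to reject H0.


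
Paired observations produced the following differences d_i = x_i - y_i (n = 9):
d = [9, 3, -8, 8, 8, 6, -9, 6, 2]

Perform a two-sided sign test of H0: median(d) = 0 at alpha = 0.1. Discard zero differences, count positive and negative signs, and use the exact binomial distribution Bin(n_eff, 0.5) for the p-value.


Step 1: Discard zero differences. Original n = 9; n_eff = number of nonzero differences = 9.
Nonzero differences (with sign): +9, +3, -8, +8, +8, +6, -9, +6, +2
Step 2: Count signs: positive = 7, negative = 2.
Step 3: Under H0: P(positive) = 0.5, so the number of positives S ~ Bin(9, 0.5).
Step 4: Two-sided exact p-value = sum of Bin(9,0.5) probabilities at or below the observed probability = 0.179688.
Step 5: alpha = 0.1. fail to reject H0.

n_eff = 9, pos = 7, neg = 2, p = 0.179688, fail to reject H0.


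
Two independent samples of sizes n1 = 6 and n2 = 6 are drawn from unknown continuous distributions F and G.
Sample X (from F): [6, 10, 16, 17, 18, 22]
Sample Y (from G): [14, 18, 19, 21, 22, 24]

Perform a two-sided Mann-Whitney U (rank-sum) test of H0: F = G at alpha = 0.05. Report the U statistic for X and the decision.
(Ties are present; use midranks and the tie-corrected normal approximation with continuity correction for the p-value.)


Step 1: Combine and sort all 12 observations; assign midranks.
sorted (value, group): (6,X), (10,X), (14,Y), (16,X), (17,X), (18,X), (18,Y), (19,Y), (21,Y), (22,X), (22,Y), (24,Y)
ranks: 6->1, 10->2, 14->3, 16->4, 17->5, 18->6.5, 18->6.5, 19->8, 21->9, 22->10.5, 22->10.5, 24->12
Step 2: Rank sum for X: R1 = 1 + 2 + 4 + 5 + 6.5 + 10.5 = 29.
Step 3: U_X = R1 - n1(n1+1)/2 = 29 - 6*7/2 = 29 - 21 = 8.
       U_Y = n1*n2 - U_X = 36 - 8 = 28.
Step 4: Ties are present, so use the tie-corrected normal approximation (with continuity correction) for the p-value.
Step 5: p-value = 0.126869; compare to alpha = 0.05. fail to reject H0.

U_X = 8, p = 0.126869, fail to reject H0 at alpha = 0.05.


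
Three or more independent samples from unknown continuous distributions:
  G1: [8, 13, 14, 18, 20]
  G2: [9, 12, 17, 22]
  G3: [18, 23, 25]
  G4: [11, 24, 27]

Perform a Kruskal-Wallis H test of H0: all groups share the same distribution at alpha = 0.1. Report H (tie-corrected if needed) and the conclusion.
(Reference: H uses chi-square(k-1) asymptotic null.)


Step 1: Combine all N = 15 observations and assign midranks.
sorted (value, group, rank): (8,G1,1), (9,G2,2), (11,G4,3), (12,G2,4), (13,G1,5), (14,G1,6), (17,G2,7), (18,G1,8.5), (18,G3,8.5), (20,G1,10), (22,G2,11), (23,G3,12), (24,G4,13), (25,G3,14), (27,G4,15)
Step 2: Sum ranks within each group.
R_1 = 30.5 (n_1 = 5)
R_2 = 24 (n_2 = 4)
R_3 = 34.5 (n_3 = 3)
R_4 = 31 (n_4 = 3)
Step 3: H = 12/(N(N+1)) * sum(R_i^2/n_i) - 3(N+1)
     = 12/(15*16) * (30.5^2/5 + 24^2/4 + 34.5^2/3 + 31^2/3) - 3*16
     = 0.050000 * 1047.13 - 48
     = 4.356667.
Step 4: Ties present; correction factor C = 1 - 6/(15^3 - 15) = 0.998214. Corrected H = 4.356667 / 0.998214 = 4.364460.
Step 5: Under H0, H ~ chi^2(3); p-value = 0.224703.
Step 6: alpha = 0.1. fail to reject H0.

H = 4.3645, df = 3, p = 0.224703, fail to reject H0.


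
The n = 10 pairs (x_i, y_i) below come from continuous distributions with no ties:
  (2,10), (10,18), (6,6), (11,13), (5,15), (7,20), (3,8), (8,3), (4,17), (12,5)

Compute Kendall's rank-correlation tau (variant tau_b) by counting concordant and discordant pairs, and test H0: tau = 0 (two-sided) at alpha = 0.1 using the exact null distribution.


Step 1: Enumerate the 45 unordered pairs (i,j) with i<j and classify each by sign(x_j-x_i) * sign(y_j-y_i).
  (1,2):dx=+8,dy=+8->C; (1,3):dx=+4,dy=-4->D; (1,4):dx=+9,dy=+3->C; (1,5):dx=+3,dy=+5->C
  (1,6):dx=+5,dy=+10->C; (1,7):dx=+1,dy=-2->D; (1,8):dx=+6,dy=-7->D; (1,9):dx=+2,dy=+7->C
  (1,10):dx=+10,dy=-5->D; (2,3):dx=-4,dy=-12->C; (2,4):dx=+1,dy=-5->D; (2,5):dx=-5,dy=-3->C
  (2,6):dx=-3,dy=+2->D; (2,7):dx=-7,dy=-10->C; (2,8):dx=-2,dy=-15->C; (2,9):dx=-6,dy=-1->C
  (2,10):dx=+2,dy=-13->D; (3,4):dx=+5,dy=+7->C; (3,5):dx=-1,dy=+9->D; (3,6):dx=+1,dy=+14->C
  (3,7):dx=-3,dy=+2->D; (3,8):dx=+2,dy=-3->D; (3,9):dx=-2,dy=+11->D; (3,10):dx=+6,dy=-1->D
  (4,5):dx=-6,dy=+2->D; (4,6):dx=-4,dy=+7->D; (4,7):dx=-8,dy=-5->C; (4,8):dx=-3,dy=-10->C
  (4,9):dx=-7,dy=+4->D; (4,10):dx=+1,dy=-8->D; (5,6):dx=+2,dy=+5->C; (5,7):dx=-2,dy=-7->C
  (5,8):dx=+3,dy=-12->D; (5,9):dx=-1,dy=+2->D; (5,10):dx=+7,dy=-10->D; (6,7):dx=-4,dy=-12->C
  (6,8):dx=+1,dy=-17->D; (6,9):dx=-3,dy=-3->C; (6,10):dx=+5,dy=-15->D; (7,8):dx=+5,dy=-5->D
  (7,9):dx=+1,dy=+9->C; (7,10):dx=+9,dy=-3->D; (8,9):dx=-4,dy=+14->D; (8,10):dx=+4,dy=+2->C
  (9,10):dx=+8,dy=-12->D
Step 2: C = 20, D = 25, total pairs = 45.
Step 3: tau = (C - D)/(n(n-1)/2) = (20 - 25)/45 = -0.111111.
Step 4: Exact two-sided p-value (enumerate n! = 3628800 permutations of y under H0): p = 0.727490.
Step 5: alpha = 0.1. fail to reject H0.

tau_b = -0.1111 (C=20, D=25), p = 0.727490, fail to reject H0.


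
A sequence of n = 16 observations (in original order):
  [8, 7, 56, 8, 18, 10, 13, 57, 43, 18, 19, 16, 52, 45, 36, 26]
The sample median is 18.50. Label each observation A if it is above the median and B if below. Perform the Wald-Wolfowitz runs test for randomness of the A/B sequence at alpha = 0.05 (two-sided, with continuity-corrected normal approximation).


Step 1: Compute median = 18.50; label A = above, B = below.
Labels in order: BBABBBBAABABAAAA  (n_A = 8, n_B = 8)
Step 2: Count runs R = 8.
Step 3: Under H0 (random ordering), E[R] = 2*n_A*n_B/(n_A+n_B) + 1 = 2*8*8/16 + 1 = 9.0000.
        Var[R] = 2*n_A*n_B*(2*n_A*n_B - n_A - n_B) / ((n_A+n_B)^2 * (n_A+n_B-1)) = 14336/3840 = 3.7333.
        SD[R] = 1.9322.
Step 4: Continuity-corrected z = (R + 0.5 - E[R]) / SD[R] = (8 + 0.5 - 9.0000) / 1.9322 = -0.2588.
Step 5: Two-sided p-value via normal approximation = 2*(1 - Phi(|z|)) = 0.795809.
Step 6: alpha = 0.05. fail to reject H0.

R = 8, z = -0.2588, p = 0.795809, fail to reject H0.


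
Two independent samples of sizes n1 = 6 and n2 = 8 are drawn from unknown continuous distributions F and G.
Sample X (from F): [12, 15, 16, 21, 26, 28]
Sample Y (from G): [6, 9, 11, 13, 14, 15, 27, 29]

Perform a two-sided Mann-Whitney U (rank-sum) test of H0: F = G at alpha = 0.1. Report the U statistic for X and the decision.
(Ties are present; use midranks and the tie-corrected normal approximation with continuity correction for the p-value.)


Step 1: Combine and sort all 14 observations; assign midranks.
sorted (value, group): (6,Y), (9,Y), (11,Y), (12,X), (13,Y), (14,Y), (15,X), (15,Y), (16,X), (21,X), (26,X), (27,Y), (28,X), (29,Y)
ranks: 6->1, 9->2, 11->3, 12->4, 13->5, 14->6, 15->7.5, 15->7.5, 16->9, 21->10, 26->11, 27->12, 28->13, 29->14
Step 2: Rank sum for X: R1 = 4 + 7.5 + 9 + 10 + 11 + 13 = 54.5.
Step 3: U_X = R1 - n1(n1+1)/2 = 54.5 - 6*7/2 = 54.5 - 21 = 33.5.
       U_Y = n1*n2 - U_X = 48 - 33.5 = 14.5.
Step 4: Ties are present, so use the tie-corrected normal approximation (with continuity correction) for the p-value.
Step 5: p-value = 0.244759; compare to alpha = 0.1. fail to reject H0.

U_X = 33.5, p = 0.244759, fail to reject H0 at alpha = 0.1.


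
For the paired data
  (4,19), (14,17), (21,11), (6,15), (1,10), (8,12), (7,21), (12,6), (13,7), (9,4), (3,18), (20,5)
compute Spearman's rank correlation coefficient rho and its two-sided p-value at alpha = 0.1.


Step 1: Rank x and y separately (midranks; no ties here).
rank(x): 4->3, 14->10, 21->12, 6->4, 1->1, 8->6, 7->5, 12->8, 13->9, 9->7, 3->2, 20->11
rank(y): 19->11, 17->9, 11->6, 15->8, 10->5, 12->7, 21->12, 6->3, 7->4, 4->1, 18->10, 5->2
Step 2: d_i = R_x(i) - R_y(i); compute d_i^2.
  (3-11)^2=64, (10-9)^2=1, (12-6)^2=36, (4-8)^2=16, (1-5)^2=16, (6-7)^2=1, (5-12)^2=49, (8-3)^2=25, (9-4)^2=25, (7-1)^2=36, (2-10)^2=64, (11-2)^2=81
sum(d^2) = 414.
Step 3: rho = 1 - 6*414 / (12*(12^2 - 1)) = 1 - 2484/1716 = -0.447552.
Step 4: Under H0, t = rho * sqrt((n-2)/(1-rho^2)) = -1.5826 ~ t(10).
Step 5: Two-sided p-value from the t-distribution with 10 df = 0.144586.
Step 6: alpha = 0.1. fail to reject H0.

rho = -0.4476, p = 0.144586, fail to reject H0 at alpha = 0.1.


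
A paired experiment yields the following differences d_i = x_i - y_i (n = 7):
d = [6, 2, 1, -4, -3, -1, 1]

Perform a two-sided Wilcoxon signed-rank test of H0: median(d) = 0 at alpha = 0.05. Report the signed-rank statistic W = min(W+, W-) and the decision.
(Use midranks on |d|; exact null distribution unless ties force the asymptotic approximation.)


Step 1: Drop any zero differences (none here) and take |d_i|.
|d| = [6, 2, 1, 4, 3, 1, 1]
Step 2: Midrank |d_i| (ties get averaged ranks).
ranks: |6|->7, |2|->4, |1|->2, |4|->6, |3|->5, |1|->2, |1|->2
Step 3: Attach original signs; sum ranks with positive sign and with negative sign.
W+ = 7 + 4 + 2 + 2 = 15
W- = 6 + 5 + 2 = 13
(Check: W+ + W- = 28 should equal n(n+1)/2 = 28.)
Step 4: Test statistic W = min(W+, W-) = 13.
Step 5: Ties in |d|, so use the tie-corrected normal approximation.
        E[W] = n(n+1)/4 = 7*8/4 = 14.
        Tie groups: |d|=1 (t=3); sum(t^3 - t) = 24.
        Var[W] = n(n+1)(2n+1)/24 - sum(t^3-t)/48 = 840/24 - 24/48 = 34.5.
        z = (W - E[W]) / sqrt(Var[W]) = (13 - 14) / 5.8737 = -0.1703.
        Two-sided p = 2*Phi(z) = 0.864813.
Step 6: alpha = 0.05. fail to reject H0.

W+ = 15, W- = 13, W = min = 13, p = 0.864813, fail to reject H0.


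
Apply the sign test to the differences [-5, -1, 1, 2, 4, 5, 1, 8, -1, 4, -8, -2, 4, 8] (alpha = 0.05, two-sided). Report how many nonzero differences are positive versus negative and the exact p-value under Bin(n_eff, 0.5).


Step 1: Discard zero differences. Original n = 14; n_eff = number of nonzero differences = 14.
Nonzero differences (with sign): -5, -1, +1, +2, +4, +5, +1, +8, -1, +4, -8, -2, +4, +8
Step 2: Count signs: positive = 9, negative = 5.
Step 3: Under H0: P(positive) = 0.5, so the number of positives S ~ Bin(14, 0.5).
Step 4: Two-sided exact p-value = sum of Bin(14,0.5) probabilities at or below the observed probability = 0.423950.
Step 5: alpha = 0.05. fail to reject H0.

n_eff = 14, pos = 9, neg = 5, p = 0.423950, fail to reject H0.


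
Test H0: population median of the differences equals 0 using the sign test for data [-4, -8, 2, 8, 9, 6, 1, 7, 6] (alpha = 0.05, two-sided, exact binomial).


Step 1: Discard zero differences. Original n = 9; n_eff = number of nonzero differences = 9.
Nonzero differences (with sign): -4, -8, +2, +8, +9, +6, +1, +7, +6
Step 2: Count signs: positive = 7, negative = 2.
Step 3: Under H0: P(positive) = 0.5, so the number of positives S ~ Bin(9, 0.5).
Step 4: Two-sided exact p-value = sum of Bin(9,0.5) probabilities at or below the observed probability = 0.179688.
Step 5: alpha = 0.05. fail to reject H0.

n_eff = 9, pos = 7, neg = 2, p = 0.179688, fail to reject H0.


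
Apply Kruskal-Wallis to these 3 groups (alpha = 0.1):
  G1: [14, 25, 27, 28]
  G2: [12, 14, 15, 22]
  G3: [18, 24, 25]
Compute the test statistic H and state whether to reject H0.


Step 1: Combine all N = 11 observations and assign midranks.
sorted (value, group, rank): (12,G2,1), (14,G1,2.5), (14,G2,2.5), (15,G2,4), (18,G3,5), (22,G2,6), (24,G3,7), (25,G1,8.5), (25,G3,8.5), (27,G1,10), (28,G1,11)
Step 2: Sum ranks within each group.
R_1 = 32 (n_1 = 4)
R_2 = 13.5 (n_2 = 4)
R_3 = 20.5 (n_3 = 3)
Step 3: H = 12/(N(N+1)) * sum(R_i^2/n_i) - 3(N+1)
     = 12/(11*12) * (32^2/4 + 13.5^2/4 + 20.5^2/3) - 3*12
     = 0.090909 * 441.646 - 36
     = 4.149621.
Step 4: Ties present; correction factor C = 1 - 12/(11^3 - 11) = 0.990909. Corrected H = 4.149621 / 0.990909 = 4.187691.
Step 5: Under H0, H ~ chi^2(2); p-value = 0.123212.
Step 6: alpha = 0.1. fail to reject H0.

H = 4.1877, df = 2, p = 0.123212, fail to reject H0.


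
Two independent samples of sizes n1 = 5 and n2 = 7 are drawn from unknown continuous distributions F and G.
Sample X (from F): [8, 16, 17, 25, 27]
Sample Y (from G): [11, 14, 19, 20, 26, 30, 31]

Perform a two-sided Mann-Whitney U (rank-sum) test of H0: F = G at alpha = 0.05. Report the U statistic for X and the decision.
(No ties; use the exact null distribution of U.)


Step 1: Combine and sort all 12 observations; assign midranks.
sorted (value, group): (8,X), (11,Y), (14,Y), (16,X), (17,X), (19,Y), (20,Y), (25,X), (26,Y), (27,X), (30,Y), (31,Y)
ranks: 8->1, 11->2, 14->3, 16->4, 17->5, 19->6, 20->7, 25->8, 26->9, 27->10, 30->11, 31->12
Step 2: Rank sum for X: R1 = 1 + 4 + 5 + 8 + 10 = 28.
Step 3: U_X = R1 - n1(n1+1)/2 = 28 - 5*6/2 = 28 - 15 = 13.
       U_Y = n1*n2 - U_X = 35 - 13 = 22.
Step 4: No ties, so the exact null distribution of U (based on enumerating the C(12,5) = 792 equally likely rank assignments) gives the two-sided p-value.
Step 5: p-value = 0.530303; compare to alpha = 0.05. fail to reject H0.

U_X = 13, p = 0.530303, fail to reject H0 at alpha = 0.05.


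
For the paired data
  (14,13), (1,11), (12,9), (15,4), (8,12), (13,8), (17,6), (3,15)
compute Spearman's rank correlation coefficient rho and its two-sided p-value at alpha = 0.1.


Step 1: Rank x and y separately (midranks; no ties here).
rank(x): 14->6, 1->1, 12->4, 15->7, 8->3, 13->5, 17->8, 3->2
rank(y): 13->7, 11->5, 9->4, 4->1, 12->6, 8->3, 6->2, 15->8
Step 2: d_i = R_x(i) - R_y(i); compute d_i^2.
  (6-7)^2=1, (1-5)^2=16, (4-4)^2=0, (7-1)^2=36, (3-6)^2=9, (5-3)^2=4, (8-2)^2=36, (2-8)^2=36
sum(d^2) = 138.
Step 3: rho = 1 - 6*138 / (8*(8^2 - 1)) = 1 - 828/504 = -0.642857.
Step 4: Under H0, t = rho * sqrt((n-2)/(1-rho^2)) = -2.0557 ~ t(6).
Step 5: Two-sided p-value from the t-distribution with 6 df = 0.085559.
Step 6: alpha = 0.1. reject H0.

rho = -0.6429, p = 0.085559, reject H0 at alpha = 0.1.


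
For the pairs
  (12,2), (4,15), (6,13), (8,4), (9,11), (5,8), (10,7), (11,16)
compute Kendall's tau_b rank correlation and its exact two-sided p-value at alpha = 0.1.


Step 1: Enumerate the 28 unordered pairs (i,j) with i<j and classify each by sign(x_j-x_i) * sign(y_j-y_i).
  (1,2):dx=-8,dy=+13->D; (1,3):dx=-6,dy=+11->D; (1,4):dx=-4,dy=+2->D; (1,5):dx=-3,dy=+9->D
  (1,6):dx=-7,dy=+6->D; (1,7):dx=-2,dy=+5->D; (1,8):dx=-1,dy=+14->D; (2,3):dx=+2,dy=-2->D
  (2,4):dx=+4,dy=-11->D; (2,5):dx=+5,dy=-4->D; (2,6):dx=+1,dy=-7->D; (2,7):dx=+6,dy=-8->D
  (2,8):dx=+7,dy=+1->C; (3,4):dx=+2,dy=-9->D; (3,5):dx=+3,dy=-2->D; (3,6):dx=-1,dy=-5->C
  (3,7):dx=+4,dy=-6->D; (3,8):dx=+5,dy=+3->C; (4,5):dx=+1,dy=+7->C; (4,6):dx=-3,dy=+4->D
  (4,7):dx=+2,dy=+3->C; (4,8):dx=+3,dy=+12->C; (5,6):dx=-4,dy=-3->C; (5,7):dx=+1,dy=-4->D
  (5,8):dx=+2,dy=+5->C; (6,7):dx=+5,dy=-1->D; (6,8):dx=+6,dy=+8->C; (7,8):dx=+1,dy=+9->C
Step 2: C = 10, D = 18, total pairs = 28.
Step 3: tau = (C - D)/(n(n-1)/2) = (10 - 18)/28 = -0.285714.
Step 4: Exact two-sided p-value (enumerate n! = 40320 permutations of y under H0): p = 0.398760.
Step 5: alpha = 0.1. fail to reject H0.

tau_b = -0.2857 (C=10, D=18), p = 0.398760, fail to reject H0.


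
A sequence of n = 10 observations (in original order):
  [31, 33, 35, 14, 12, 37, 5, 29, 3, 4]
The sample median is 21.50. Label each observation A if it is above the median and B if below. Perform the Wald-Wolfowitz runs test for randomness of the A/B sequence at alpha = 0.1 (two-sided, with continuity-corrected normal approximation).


Step 1: Compute median = 21.50; label A = above, B = below.
Labels in order: AAABBABABB  (n_A = 5, n_B = 5)
Step 2: Count runs R = 6.
Step 3: Under H0 (random ordering), E[R] = 2*n_A*n_B/(n_A+n_B) + 1 = 2*5*5/10 + 1 = 6.0000.
        Var[R] = 2*n_A*n_B*(2*n_A*n_B - n_A - n_B) / ((n_A+n_B)^2 * (n_A+n_B-1)) = 2000/900 = 2.2222.
        SD[R] = 1.4907.
Step 4: R = E[R], so z = 0 with no continuity correction.
Step 5: Two-sided p-value via normal approximation = 2*(1 - Phi(|z|)) = 1.000000.
Step 6: alpha = 0.1. fail to reject H0.

R = 6, z = 0.0000, p = 1.000000, fail to reject H0.


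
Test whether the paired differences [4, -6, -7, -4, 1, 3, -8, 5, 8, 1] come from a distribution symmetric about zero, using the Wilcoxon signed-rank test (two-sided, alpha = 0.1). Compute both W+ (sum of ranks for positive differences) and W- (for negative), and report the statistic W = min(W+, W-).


Step 1: Drop any zero differences (none here) and take |d_i|.
|d| = [4, 6, 7, 4, 1, 3, 8, 5, 8, 1]
Step 2: Midrank |d_i| (ties get averaged ranks).
ranks: |4|->4.5, |6|->7, |7|->8, |4|->4.5, |1|->1.5, |3|->3, |8|->9.5, |5|->6, |8|->9.5, |1|->1.5
Step 3: Attach original signs; sum ranks with positive sign and with negative sign.
W+ = 4.5 + 1.5 + 3 + 6 + 9.5 + 1.5 = 26
W- = 7 + 8 + 4.5 + 9.5 = 29
(Check: W+ + W- = 55 should equal n(n+1)/2 = 55.)
Step 4: Test statistic W = min(W+, W-) = 26.
Step 5: Ties in |d|, so use the tie-corrected normal approximation.
        E[W] = n(n+1)/4 = 10*11/4 = 27.5.
        Tie groups: |d|=1 (t=2), |d|=4 (t=2), |d|=8 (t=2); sum(t^3 - t) = 18.
        Var[W] = n(n+1)(2n+1)/24 - sum(t^3-t)/48 = 2310/24 - 18/48 = 95.875.
        z = (W - E[W]) / sqrt(Var[W]) = (26 - 27.5) / 9.7916 = -0.1532.
        Two-sided p = 2*Phi(z) = 0.878246.
Step 6: alpha = 0.1. fail to reject H0.

W+ = 26, W- = 29, W = min = 26, p = 0.878246, fail to reject H0.


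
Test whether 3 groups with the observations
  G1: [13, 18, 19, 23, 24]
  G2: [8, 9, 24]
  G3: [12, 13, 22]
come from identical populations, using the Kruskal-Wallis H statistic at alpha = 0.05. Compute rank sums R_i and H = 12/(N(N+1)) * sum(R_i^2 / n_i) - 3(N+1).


Step 1: Combine all N = 11 observations and assign midranks.
sorted (value, group, rank): (8,G2,1), (9,G2,2), (12,G3,3), (13,G1,4.5), (13,G3,4.5), (18,G1,6), (19,G1,7), (22,G3,8), (23,G1,9), (24,G1,10.5), (24,G2,10.5)
Step 2: Sum ranks within each group.
R_1 = 37 (n_1 = 5)
R_2 = 13.5 (n_2 = 3)
R_3 = 15.5 (n_3 = 3)
Step 3: H = 12/(N(N+1)) * sum(R_i^2/n_i) - 3(N+1)
     = 12/(11*12) * (37^2/5 + 13.5^2/3 + 15.5^2/3) - 3*12
     = 0.090909 * 414.633 - 36
     = 1.693939.
Step 4: Ties present; correction factor C = 1 - 12/(11^3 - 11) = 0.990909. Corrected H = 1.693939 / 0.990909 = 1.709480.
Step 5: Under H0, H ~ chi^2(2); p-value = 0.425394.
Step 6: alpha = 0.05. fail to reject H0.

H = 1.7095, df = 2, p = 0.425394, fail to reject H0.


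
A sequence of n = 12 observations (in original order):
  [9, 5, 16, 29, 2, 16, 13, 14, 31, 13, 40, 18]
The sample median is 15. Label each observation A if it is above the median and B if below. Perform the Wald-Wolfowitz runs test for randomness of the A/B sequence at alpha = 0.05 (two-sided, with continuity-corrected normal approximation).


Step 1: Compute median = 15; label A = above, B = below.
Labels in order: BBAABABBABAA  (n_A = 6, n_B = 6)
Step 2: Count runs R = 8.
Step 3: Under H0 (random ordering), E[R] = 2*n_A*n_B/(n_A+n_B) + 1 = 2*6*6/12 + 1 = 7.0000.
        Var[R] = 2*n_A*n_B*(2*n_A*n_B - n_A - n_B) / ((n_A+n_B)^2 * (n_A+n_B-1)) = 4320/1584 = 2.7273.
        SD[R] = 1.6514.
Step 4: Continuity-corrected z = (R - 0.5 - E[R]) / SD[R] = (8 - 0.5 - 7.0000) / 1.6514 = 0.3028.
Step 5: Two-sided p-value via normal approximation = 2*(1 - Phi(|z|)) = 0.762069.
Step 6: alpha = 0.05. fail to reject H0.

R = 8, z = 0.3028, p = 0.762069, fail to reject H0.


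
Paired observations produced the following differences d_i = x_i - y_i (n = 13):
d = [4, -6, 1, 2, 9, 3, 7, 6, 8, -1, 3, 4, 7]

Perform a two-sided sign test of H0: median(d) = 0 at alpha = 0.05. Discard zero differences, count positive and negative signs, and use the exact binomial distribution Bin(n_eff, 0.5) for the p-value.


Step 1: Discard zero differences. Original n = 13; n_eff = number of nonzero differences = 13.
Nonzero differences (with sign): +4, -6, +1, +2, +9, +3, +7, +6, +8, -1, +3, +4, +7
Step 2: Count signs: positive = 11, negative = 2.
Step 3: Under H0: P(positive) = 0.5, so the number of positives S ~ Bin(13, 0.5).
Step 4: Two-sided exact p-value = sum of Bin(13,0.5) probabilities at or below the observed probability = 0.022461.
Step 5: alpha = 0.05. reject H0.

n_eff = 13, pos = 11, neg = 2, p = 0.022461, reject H0.


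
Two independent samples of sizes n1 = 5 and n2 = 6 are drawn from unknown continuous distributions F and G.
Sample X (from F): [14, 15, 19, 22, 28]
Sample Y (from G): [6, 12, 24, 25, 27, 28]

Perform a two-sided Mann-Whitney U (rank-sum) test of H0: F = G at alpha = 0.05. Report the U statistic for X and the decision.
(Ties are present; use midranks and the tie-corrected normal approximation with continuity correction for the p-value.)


Step 1: Combine and sort all 11 observations; assign midranks.
sorted (value, group): (6,Y), (12,Y), (14,X), (15,X), (19,X), (22,X), (24,Y), (25,Y), (27,Y), (28,X), (28,Y)
ranks: 6->1, 12->2, 14->3, 15->4, 19->5, 22->6, 24->7, 25->8, 27->9, 28->10.5, 28->10.5
Step 2: Rank sum for X: R1 = 3 + 4 + 5 + 6 + 10.5 = 28.5.
Step 3: U_X = R1 - n1(n1+1)/2 = 28.5 - 5*6/2 = 28.5 - 15 = 13.5.
       U_Y = n1*n2 - U_X = 30 - 13.5 = 16.5.
Step 4: Ties are present, so use the tie-corrected normal approximation (with continuity correction) for the p-value.
Step 5: p-value = 0.854805; compare to alpha = 0.05. fail to reject H0.

U_X = 13.5, p = 0.854805, fail to reject H0 at alpha = 0.05.


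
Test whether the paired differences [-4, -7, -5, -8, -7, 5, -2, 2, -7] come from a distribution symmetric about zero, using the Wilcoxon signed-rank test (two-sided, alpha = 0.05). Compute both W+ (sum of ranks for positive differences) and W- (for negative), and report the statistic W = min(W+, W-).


Step 1: Drop any zero differences (none here) and take |d_i|.
|d| = [4, 7, 5, 8, 7, 5, 2, 2, 7]
Step 2: Midrank |d_i| (ties get averaged ranks).
ranks: |4|->3, |7|->7, |5|->4.5, |8|->9, |7|->7, |5|->4.5, |2|->1.5, |2|->1.5, |7|->7
Step 3: Attach original signs; sum ranks with positive sign and with negative sign.
W+ = 4.5 + 1.5 = 6
W- = 3 + 7 + 4.5 + 9 + 7 + 1.5 + 7 = 39
(Check: W+ + W- = 45 should equal n(n+1)/2 = 45.)
Step 4: Test statistic W = min(W+, W-) = 6.
Step 5: Ties in |d|, so use the tie-corrected normal approximation.
        E[W] = n(n+1)/4 = 9*10/4 = 22.5.
        Tie groups: |d|=2 (t=2), |d|=5 (t=2), |d|=7 (t=3); sum(t^3 - t) = 36.
        Var[W] = n(n+1)(2n+1)/24 - sum(t^3-t)/48 = 1710/24 - 36/48 = 70.5.
        z = (W - E[W]) / sqrt(Var[W]) = (6 - 22.5) / 8.3964 = -1.9651.
        Two-sided p = 2*Phi(z) = 0.049400.
Step 6: alpha = 0.05. reject H0.

W+ = 6, W- = 39, W = min = 6, p = 0.049400, reject H0.


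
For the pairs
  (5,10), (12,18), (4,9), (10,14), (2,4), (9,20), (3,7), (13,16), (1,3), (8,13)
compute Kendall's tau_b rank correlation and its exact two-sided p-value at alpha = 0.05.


Step 1: Enumerate the 45 unordered pairs (i,j) with i<j and classify each by sign(x_j-x_i) * sign(y_j-y_i).
  (1,2):dx=+7,dy=+8->C; (1,3):dx=-1,dy=-1->C; (1,4):dx=+5,dy=+4->C; (1,5):dx=-3,dy=-6->C
  (1,6):dx=+4,dy=+10->C; (1,7):dx=-2,dy=-3->C; (1,8):dx=+8,dy=+6->C; (1,9):dx=-4,dy=-7->C
  (1,10):dx=+3,dy=+3->C; (2,3):dx=-8,dy=-9->C; (2,4):dx=-2,dy=-4->C; (2,5):dx=-10,dy=-14->C
  (2,6):dx=-3,dy=+2->D; (2,7):dx=-9,dy=-11->C; (2,8):dx=+1,dy=-2->D; (2,9):dx=-11,dy=-15->C
  (2,10):dx=-4,dy=-5->C; (3,4):dx=+6,dy=+5->C; (3,5):dx=-2,dy=-5->C; (3,6):dx=+5,dy=+11->C
  (3,7):dx=-1,dy=-2->C; (3,8):dx=+9,dy=+7->C; (3,9):dx=-3,dy=-6->C; (3,10):dx=+4,dy=+4->C
  (4,5):dx=-8,dy=-10->C; (4,6):dx=-1,dy=+6->D; (4,7):dx=-7,dy=-7->C; (4,8):dx=+3,dy=+2->C
  (4,9):dx=-9,dy=-11->C; (4,10):dx=-2,dy=-1->C; (5,6):dx=+7,dy=+16->C; (5,7):dx=+1,dy=+3->C
  (5,8):dx=+11,dy=+12->C; (5,9):dx=-1,dy=-1->C; (5,10):dx=+6,dy=+9->C; (6,7):dx=-6,dy=-13->C
  (6,8):dx=+4,dy=-4->D; (6,9):dx=-8,dy=-17->C; (6,10):dx=-1,dy=-7->C; (7,8):dx=+10,dy=+9->C
  (7,9):dx=-2,dy=-4->C; (7,10):dx=+5,dy=+6->C; (8,9):dx=-12,dy=-13->C; (8,10):dx=-5,dy=-3->C
  (9,10):dx=+7,dy=+10->C
Step 2: C = 41, D = 4, total pairs = 45.
Step 3: tau = (C - D)/(n(n-1)/2) = (41 - 4)/45 = 0.822222.
Step 4: Exact two-sided p-value (enumerate n! = 3628800 permutations of y under H0): p = 0.000358.
Step 5: alpha = 0.05. reject H0.

tau_b = 0.8222 (C=41, D=4), p = 0.000358, reject H0.


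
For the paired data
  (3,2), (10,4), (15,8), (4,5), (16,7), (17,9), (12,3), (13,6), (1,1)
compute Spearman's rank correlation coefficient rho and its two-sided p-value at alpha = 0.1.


Step 1: Rank x and y separately (midranks; no ties here).
rank(x): 3->2, 10->4, 15->7, 4->3, 16->8, 17->9, 12->5, 13->6, 1->1
rank(y): 2->2, 4->4, 8->8, 5->5, 7->7, 9->9, 3->3, 6->6, 1->1
Step 2: d_i = R_x(i) - R_y(i); compute d_i^2.
  (2-2)^2=0, (4-4)^2=0, (7-8)^2=1, (3-5)^2=4, (8-7)^2=1, (9-9)^2=0, (5-3)^2=4, (6-6)^2=0, (1-1)^2=0
sum(d^2) = 10.
Step 3: rho = 1 - 6*10 / (9*(9^2 - 1)) = 1 - 60/720 = 0.916667.
Step 4: Under H0, t = rho * sqrt((n-2)/(1-rho^2)) = 6.0685 ~ t(7).
Step 5: Two-sided p-value from the t-distribution with 7 df = 0.000507.
Step 6: alpha = 0.1. reject H0.

rho = 0.9167, p = 0.000507, reject H0 at alpha = 0.1.


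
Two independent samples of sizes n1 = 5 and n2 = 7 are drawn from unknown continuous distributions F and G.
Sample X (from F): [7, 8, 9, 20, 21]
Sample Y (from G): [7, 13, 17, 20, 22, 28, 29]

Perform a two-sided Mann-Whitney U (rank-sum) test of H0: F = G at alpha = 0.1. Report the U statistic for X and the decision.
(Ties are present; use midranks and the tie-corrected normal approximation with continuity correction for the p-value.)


Step 1: Combine and sort all 12 observations; assign midranks.
sorted (value, group): (7,X), (7,Y), (8,X), (9,X), (13,Y), (17,Y), (20,X), (20,Y), (21,X), (22,Y), (28,Y), (29,Y)
ranks: 7->1.5, 7->1.5, 8->3, 9->4, 13->5, 17->6, 20->7.5, 20->7.5, 21->9, 22->10, 28->11, 29->12
Step 2: Rank sum for X: R1 = 1.5 + 3 + 4 + 7.5 + 9 = 25.
Step 3: U_X = R1 - n1(n1+1)/2 = 25 - 5*6/2 = 25 - 15 = 10.
       U_Y = n1*n2 - U_X = 35 - 10 = 25.
Step 4: Ties are present, so use the tie-corrected normal approximation (with continuity correction) for the p-value.
Step 5: p-value = 0.253956; compare to alpha = 0.1. fail to reject H0.

U_X = 10, p = 0.253956, fail to reject H0 at alpha = 0.1.


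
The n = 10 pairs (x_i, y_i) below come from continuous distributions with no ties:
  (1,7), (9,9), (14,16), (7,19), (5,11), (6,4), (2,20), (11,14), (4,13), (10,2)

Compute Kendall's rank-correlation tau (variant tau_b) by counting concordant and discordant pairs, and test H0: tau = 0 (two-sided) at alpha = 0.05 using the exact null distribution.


Step 1: Enumerate the 45 unordered pairs (i,j) with i<j and classify each by sign(x_j-x_i) * sign(y_j-y_i).
  (1,2):dx=+8,dy=+2->C; (1,3):dx=+13,dy=+9->C; (1,4):dx=+6,dy=+12->C; (1,5):dx=+4,dy=+4->C
  (1,6):dx=+5,dy=-3->D; (1,7):dx=+1,dy=+13->C; (1,8):dx=+10,dy=+7->C; (1,9):dx=+3,dy=+6->C
  (1,10):dx=+9,dy=-5->D; (2,3):dx=+5,dy=+7->C; (2,4):dx=-2,dy=+10->D; (2,5):dx=-4,dy=+2->D
  (2,6):dx=-3,dy=-5->C; (2,7):dx=-7,dy=+11->D; (2,8):dx=+2,dy=+5->C; (2,9):dx=-5,dy=+4->D
  (2,10):dx=+1,dy=-7->D; (3,4):dx=-7,dy=+3->D; (3,5):dx=-9,dy=-5->C; (3,6):dx=-8,dy=-12->C
  (3,7):dx=-12,dy=+4->D; (3,8):dx=-3,dy=-2->C; (3,9):dx=-10,dy=-3->C; (3,10):dx=-4,dy=-14->C
  (4,5):dx=-2,dy=-8->C; (4,6):dx=-1,dy=-15->C; (4,7):dx=-5,dy=+1->D; (4,8):dx=+4,dy=-5->D
  (4,9):dx=-3,dy=-6->C; (4,10):dx=+3,dy=-17->D; (5,6):dx=+1,dy=-7->D; (5,7):dx=-3,dy=+9->D
  (5,8):dx=+6,dy=+3->C; (5,9):dx=-1,dy=+2->D; (5,10):dx=+5,dy=-9->D; (6,7):dx=-4,dy=+16->D
  (6,8):dx=+5,dy=+10->C; (6,9):dx=-2,dy=+9->D; (6,10):dx=+4,dy=-2->D; (7,8):dx=+9,dy=-6->D
  (7,9):dx=+2,dy=-7->D; (7,10):dx=+8,dy=-18->D; (8,9):dx=-7,dy=-1->C; (8,10):dx=-1,dy=-12->C
  (9,10):dx=+6,dy=-11->D
Step 2: C = 22, D = 23, total pairs = 45.
Step 3: tau = (C - D)/(n(n-1)/2) = (22 - 23)/45 = -0.022222.
Step 4: Exact two-sided p-value (enumerate n! = 3628800 permutations of y under H0): p = 1.000000.
Step 5: alpha = 0.05. fail to reject H0.

tau_b = -0.0222 (C=22, D=23), p = 1.000000, fail to reject H0.


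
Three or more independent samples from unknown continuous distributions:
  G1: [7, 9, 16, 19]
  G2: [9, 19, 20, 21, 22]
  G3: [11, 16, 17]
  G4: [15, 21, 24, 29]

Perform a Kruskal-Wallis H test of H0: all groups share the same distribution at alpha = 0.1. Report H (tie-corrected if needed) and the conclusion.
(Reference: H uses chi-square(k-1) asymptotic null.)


Step 1: Combine all N = 16 observations and assign midranks.
sorted (value, group, rank): (7,G1,1), (9,G1,2.5), (9,G2,2.5), (11,G3,4), (15,G4,5), (16,G1,6.5), (16,G3,6.5), (17,G3,8), (19,G1,9.5), (19,G2,9.5), (20,G2,11), (21,G2,12.5), (21,G4,12.5), (22,G2,14), (24,G4,15), (29,G4,16)
Step 2: Sum ranks within each group.
R_1 = 19.5 (n_1 = 4)
R_2 = 49.5 (n_2 = 5)
R_3 = 18.5 (n_3 = 3)
R_4 = 48.5 (n_4 = 4)
Step 3: H = 12/(N(N+1)) * sum(R_i^2/n_i) - 3(N+1)
     = 12/(16*17) * (19.5^2/4 + 49.5^2/5 + 18.5^2/3 + 48.5^2/4) - 3*17
     = 0.044118 * 1287.26 - 51
     = 5.790809.
Step 4: Ties present; correction factor C = 1 - 24/(16^3 - 16) = 0.994118. Corrected H = 5.790809 / 0.994118 = 5.825074.
Step 5: Under H0, H ~ chi^2(3); p-value = 0.120438.
Step 6: alpha = 0.1. fail to reject H0.

H = 5.8251, df = 3, p = 0.120438, fail to reject H0.
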